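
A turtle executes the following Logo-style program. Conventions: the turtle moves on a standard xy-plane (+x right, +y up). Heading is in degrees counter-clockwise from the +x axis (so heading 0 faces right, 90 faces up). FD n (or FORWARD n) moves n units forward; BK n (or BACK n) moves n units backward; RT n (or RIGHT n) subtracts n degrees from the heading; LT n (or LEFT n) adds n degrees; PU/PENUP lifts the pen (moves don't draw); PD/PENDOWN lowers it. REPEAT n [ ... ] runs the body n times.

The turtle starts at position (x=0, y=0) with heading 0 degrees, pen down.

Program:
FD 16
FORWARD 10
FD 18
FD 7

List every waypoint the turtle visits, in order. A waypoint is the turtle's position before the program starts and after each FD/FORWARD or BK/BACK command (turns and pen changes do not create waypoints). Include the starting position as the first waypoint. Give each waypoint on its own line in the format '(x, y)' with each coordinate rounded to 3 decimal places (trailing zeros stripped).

Executing turtle program step by step:
Start: pos=(0,0), heading=0, pen down
FD 16: (0,0) -> (16,0) [heading=0, draw]
FD 10: (16,0) -> (26,0) [heading=0, draw]
FD 18: (26,0) -> (44,0) [heading=0, draw]
FD 7: (44,0) -> (51,0) [heading=0, draw]
Final: pos=(51,0), heading=0, 4 segment(s) drawn
Waypoints (5 total):
(0, 0)
(16, 0)
(26, 0)
(44, 0)
(51, 0)

Answer: (0, 0)
(16, 0)
(26, 0)
(44, 0)
(51, 0)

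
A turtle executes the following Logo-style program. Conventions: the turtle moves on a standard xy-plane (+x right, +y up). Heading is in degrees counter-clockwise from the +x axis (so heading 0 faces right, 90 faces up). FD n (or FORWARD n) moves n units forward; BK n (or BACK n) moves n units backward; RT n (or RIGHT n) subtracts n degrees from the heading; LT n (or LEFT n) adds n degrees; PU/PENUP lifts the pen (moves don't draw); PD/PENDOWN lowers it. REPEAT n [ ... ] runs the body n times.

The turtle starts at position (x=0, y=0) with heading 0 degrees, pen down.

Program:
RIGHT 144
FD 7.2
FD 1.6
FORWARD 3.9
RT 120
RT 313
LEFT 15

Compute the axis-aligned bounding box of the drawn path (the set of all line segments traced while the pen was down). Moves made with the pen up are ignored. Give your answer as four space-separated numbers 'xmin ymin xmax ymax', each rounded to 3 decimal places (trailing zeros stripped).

Answer: -10.275 -7.465 0 0

Derivation:
Executing turtle program step by step:
Start: pos=(0,0), heading=0, pen down
RT 144: heading 0 -> 216
FD 7.2: (0,0) -> (-5.825,-4.232) [heading=216, draw]
FD 1.6: (-5.825,-4.232) -> (-7.119,-5.173) [heading=216, draw]
FD 3.9: (-7.119,-5.173) -> (-10.275,-7.465) [heading=216, draw]
RT 120: heading 216 -> 96
RT 313: heading 96 -> 143
LT 15: heading 143 -> 158
Final: pos=(-10.275,-7.465), heading=158, 3 segment(s) drawn

Segment endpoints: x in {-10.275, -7.119, -5.825, 0}, y in {-7.465, -5.173, -4.232, 0}
xmin=-10.275, ymin=-7.465, xmax=0, ymax=0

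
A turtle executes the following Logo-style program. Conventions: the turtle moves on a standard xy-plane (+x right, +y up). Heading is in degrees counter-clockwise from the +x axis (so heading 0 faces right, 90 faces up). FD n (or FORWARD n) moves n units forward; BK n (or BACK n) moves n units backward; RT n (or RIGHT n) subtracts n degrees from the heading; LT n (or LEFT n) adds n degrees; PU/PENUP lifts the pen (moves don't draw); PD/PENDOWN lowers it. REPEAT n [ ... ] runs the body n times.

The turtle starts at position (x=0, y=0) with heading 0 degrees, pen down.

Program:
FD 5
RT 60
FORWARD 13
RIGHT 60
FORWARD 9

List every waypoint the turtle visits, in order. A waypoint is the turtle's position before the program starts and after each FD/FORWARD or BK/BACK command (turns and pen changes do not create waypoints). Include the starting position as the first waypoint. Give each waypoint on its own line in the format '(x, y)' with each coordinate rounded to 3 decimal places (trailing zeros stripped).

Answer: (0, 0)
(5, 0)
(11.5, -11.258)
(7, -19.053)

Derivation:
Executing turtle program step by step:
Start: pos=(0,0), heading=0, pen down
FD 5: (0,0) -> (5,0) [heading=0, draw]
RT 60: heading 0 -> 300
FD 13: (5,0) -> (11.5,-11.258) [heading=300, draw]
RT 60: heading 300 -> 240
FD 9: (11.5,-11.258) -> (7,-19.053) [heading=240, draw]
Final: pos=(7,-19.053), heading=240, 3 segment(s) drawn
Waypoints (4 total):
(0, 0)
(5, 0)
(11.5, -11.258)
(7, -19.053)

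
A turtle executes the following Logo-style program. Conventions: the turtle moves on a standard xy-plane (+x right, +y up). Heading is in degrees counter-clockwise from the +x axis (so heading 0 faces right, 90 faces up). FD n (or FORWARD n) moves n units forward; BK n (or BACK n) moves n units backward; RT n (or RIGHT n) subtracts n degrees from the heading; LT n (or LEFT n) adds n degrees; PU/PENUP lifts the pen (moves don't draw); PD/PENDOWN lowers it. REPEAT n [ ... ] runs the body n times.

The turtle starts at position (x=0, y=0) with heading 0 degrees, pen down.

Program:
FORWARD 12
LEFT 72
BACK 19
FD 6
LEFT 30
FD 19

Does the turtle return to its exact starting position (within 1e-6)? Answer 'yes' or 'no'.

Answer: no

Derivation:
Executing turtle program step by step:
Start: pos=(0,0), heading=0, pen down
FD 12: (0,0) -> (12,0) [heading=0, draw]
LT 72: heading 0 -> 72
BK 19: (12,0) -> (6.129,-18.07) [heading=72, draw]
FD 6: (6.129,-18.07) -> (7.983,-12.364) [heading=72, draw]
LT 30: heading 72 -> 102
FD 19: (7.983,-12.364) -> (4.032,6.221) [heading=102, draw]
Final: pos=(4.032,6.221), heading=102, 4 segment(s) drawn

Start position: (0, 0)
Final position: (4.032, 6.221)
Distance = 7.414; >= 1e-6 -> NOT closed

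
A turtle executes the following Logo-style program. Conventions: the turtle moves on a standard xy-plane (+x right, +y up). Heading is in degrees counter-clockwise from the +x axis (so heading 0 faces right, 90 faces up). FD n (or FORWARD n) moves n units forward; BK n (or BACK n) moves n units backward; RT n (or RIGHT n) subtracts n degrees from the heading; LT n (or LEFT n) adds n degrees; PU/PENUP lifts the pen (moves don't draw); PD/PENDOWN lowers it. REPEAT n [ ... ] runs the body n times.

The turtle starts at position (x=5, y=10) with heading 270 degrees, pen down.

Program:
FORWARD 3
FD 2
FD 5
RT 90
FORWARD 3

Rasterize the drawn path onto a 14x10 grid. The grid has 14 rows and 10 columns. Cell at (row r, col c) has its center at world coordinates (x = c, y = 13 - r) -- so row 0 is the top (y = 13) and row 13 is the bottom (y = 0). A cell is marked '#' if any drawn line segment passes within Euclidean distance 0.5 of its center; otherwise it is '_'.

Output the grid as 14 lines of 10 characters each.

Answer: __________
__________
__________
_____#____
_____#____
_____#____
_____#____
_____#____
_____#____
_____#____
_____#____
_____#____
_____#____
__####____

Derivation:
Segment 0: (5,10) -> (5,7)
Segment 1: (5,7) -> (5,5)
Segment 2: (5,5) -> (5,0)
Segment 3: (5,0) -> (2,0)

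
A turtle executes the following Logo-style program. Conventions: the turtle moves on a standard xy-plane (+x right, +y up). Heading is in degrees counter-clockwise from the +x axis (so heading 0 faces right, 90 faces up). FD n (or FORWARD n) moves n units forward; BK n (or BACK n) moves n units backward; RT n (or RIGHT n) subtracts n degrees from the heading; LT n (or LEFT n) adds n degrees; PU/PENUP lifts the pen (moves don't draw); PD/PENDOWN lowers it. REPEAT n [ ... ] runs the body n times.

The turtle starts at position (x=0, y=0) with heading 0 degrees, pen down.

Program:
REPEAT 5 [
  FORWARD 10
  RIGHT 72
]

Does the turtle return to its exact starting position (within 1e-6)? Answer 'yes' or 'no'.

Executing turtle program step by step:
Start: pos=(0,0), heading=0, pen down
REPEAT 5 [
  -- iteration 1/5 --
  FD 10: (0,0) -> (10,0) [heading=0, draw]
  RT 72: heading 0 -> 288
  -- iteration 2/5 --
  FD 10: (10,0) -> (13.09,-9.511) [heading=288, draw]
  RT 72: heading 288 -> 216
  -- iteration 3/5 --
  FD 10: (13.09,-9.511) -> (5,-15.388) [heading=216, draw]
  RT 72: heading 216 -> 144
  -- iteration 4/5 --
  FD 10: (5,-15.388) -> (-3.09,-9.511) [heading=144, draw]
  RT 72: heading 144 -> 72
  -- iteration 5/5 --
  FD 10: (-3.09,-9.511) -> (0,0) [heading=72, draw]
  RT 72: heading 72 -> 0
]
Final: pos=(0,0), heading=0, 5 segment(s) drawn

Start position: (0, 0)
Final position: (0, 0)
Distance = 0; < 1e-6 -> CLOSED

Answer: yes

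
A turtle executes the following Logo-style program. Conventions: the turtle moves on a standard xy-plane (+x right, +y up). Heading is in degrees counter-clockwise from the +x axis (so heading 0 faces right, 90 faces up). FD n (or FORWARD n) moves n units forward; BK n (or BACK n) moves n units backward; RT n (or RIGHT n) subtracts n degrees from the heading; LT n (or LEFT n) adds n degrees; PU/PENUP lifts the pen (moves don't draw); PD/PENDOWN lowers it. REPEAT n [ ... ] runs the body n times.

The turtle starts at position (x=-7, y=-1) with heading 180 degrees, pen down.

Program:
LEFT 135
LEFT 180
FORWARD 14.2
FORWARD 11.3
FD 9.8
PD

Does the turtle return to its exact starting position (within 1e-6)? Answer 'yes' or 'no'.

Executing turtle program step by step:
Start: pos=(-7,-1), heading=180, pen down
LT 135: heading 180 -> 315
LT 180: heading 315 -> 135
FD 14.2: (-7,-1) -> (-17.041,9.041) [heading=135, draw]
FD 11.3: (-17.041,9.041) -> (-25.031,17.031) [heading=135, draw]
FD 9.8: (-25.031,17.031) -> (-31.961,23.961) [heading=135, draw]
PD: pen down
Final: pos=(-31.961,23.961), heading=135, 3 segment(s) drawn

Start position: (-7, -1)
Final position: (-31.961, 23.961)
Distance = 35.3; >= 1e-6 -> NOT closed

Answer: no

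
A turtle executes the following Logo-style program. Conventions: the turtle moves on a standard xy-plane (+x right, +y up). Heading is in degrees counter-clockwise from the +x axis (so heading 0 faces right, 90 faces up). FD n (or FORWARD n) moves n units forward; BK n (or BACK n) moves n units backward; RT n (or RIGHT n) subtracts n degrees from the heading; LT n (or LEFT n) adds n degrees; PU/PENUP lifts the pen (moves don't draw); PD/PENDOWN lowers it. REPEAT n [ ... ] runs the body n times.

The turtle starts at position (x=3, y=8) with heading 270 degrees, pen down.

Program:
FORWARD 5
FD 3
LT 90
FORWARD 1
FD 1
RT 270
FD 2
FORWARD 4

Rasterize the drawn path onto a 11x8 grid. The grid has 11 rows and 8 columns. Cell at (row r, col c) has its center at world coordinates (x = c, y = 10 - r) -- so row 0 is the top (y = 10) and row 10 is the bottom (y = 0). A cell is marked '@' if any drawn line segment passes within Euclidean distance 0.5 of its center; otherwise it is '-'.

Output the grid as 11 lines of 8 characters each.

Answer: --------
--------
---@----
---@----
---@-@--
---@-@--
---@-@--
---@-@--
---@-@--
---@-@--
---@@@--

Derivation:
Segment 0: (3,8) -> (3,3)
Segment 1: (3,3) -> (3,0)
Segment 2: (3,0) -> (4,-0)
Segment 3: (4,-0) -> (5,-0)
Segment 4: (5,-0) -> (5,2)
Segment 5: (5,2) -> (5,6)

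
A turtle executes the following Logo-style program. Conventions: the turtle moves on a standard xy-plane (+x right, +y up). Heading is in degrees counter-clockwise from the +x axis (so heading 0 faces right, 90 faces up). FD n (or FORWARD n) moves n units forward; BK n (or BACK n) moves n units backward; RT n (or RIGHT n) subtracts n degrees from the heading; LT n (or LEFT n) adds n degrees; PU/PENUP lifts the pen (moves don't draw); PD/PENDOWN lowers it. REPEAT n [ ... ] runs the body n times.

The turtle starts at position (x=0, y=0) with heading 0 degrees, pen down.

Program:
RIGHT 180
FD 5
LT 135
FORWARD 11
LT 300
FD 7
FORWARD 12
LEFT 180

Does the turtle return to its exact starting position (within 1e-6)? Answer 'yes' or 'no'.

Answer: no

Derivation:
Executing turtle program step by step:
Start: pos=(0,0), heading=0, pen down
RT 180: heading 0 -> 180
FD 5: (0,0) -> (-5,0) [heading=180, draw]
LT 135: heading 180 -> 315
FD 11: (-5,0) -> (2.778,-7.778) [heading=315, draw]
LT 300: heading 315 -> 255
FD 7: (2.778,-7.778) -> (0.966,-14.54) [heading=255, draw]
FD 12: (0.966,-14.54) -> (-2.139,-26.131) [heading=255, draw]
LT 180: heading 255 -> 75
Final: pos=(-2.139,-26.131), heading=75, 4 segment(s) drawn

Start position: (0, 0)
Final position: (-2.139, -26.131)
Distance = 26.218; >= 1e-6 -> NOT closed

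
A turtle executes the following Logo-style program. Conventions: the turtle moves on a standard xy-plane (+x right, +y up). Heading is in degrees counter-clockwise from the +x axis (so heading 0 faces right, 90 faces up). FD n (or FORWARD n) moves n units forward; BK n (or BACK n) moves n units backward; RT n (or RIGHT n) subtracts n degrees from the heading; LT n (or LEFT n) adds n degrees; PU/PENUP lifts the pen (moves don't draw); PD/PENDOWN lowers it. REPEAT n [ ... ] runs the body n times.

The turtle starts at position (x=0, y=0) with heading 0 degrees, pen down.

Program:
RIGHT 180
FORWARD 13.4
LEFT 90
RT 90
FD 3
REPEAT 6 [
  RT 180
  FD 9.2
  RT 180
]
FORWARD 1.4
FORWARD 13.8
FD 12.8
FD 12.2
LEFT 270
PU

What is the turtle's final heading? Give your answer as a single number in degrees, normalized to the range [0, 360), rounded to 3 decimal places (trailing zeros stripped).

Executing turtle program step by step:
Start: pos=(0,0), heading=0, pen down
RT 180: heading 0 -> 180
FD 13.4: (0,0) -> (-13.4,0) [heading=180, draw]
LT 90: heading 180 -> 270
RT 90: heading 270 -> 180
FD 3: (-13.4,0) -> (-16.4,0) [heading=180, draw]
REPEAT 6 [
  -- iteration 1/6 --
  RT 180: heading 180 -> 0
  FD 9.2: (-16.4,0) -> (-7.2,0) [heading=0, draw]
  RT 180: heading 0 -> 180
  -- iteration 2/6 --
  RT 180: heading 180 -> 0
  FD 9.2: (-7.2,0) -> (2,0) [heading=0, draw]
  RT 180: heading 0 -> 180
  -- iteration 3/6 --
  RT 180: heading 180 -> 0
  FD 9.2: (2,0) -> (11.2,0) [heading=0, draw]
  RT 180: heading 0 -> 180
  -- iteration 4/6 --
  RT 180: heading 180 -> 0
  FD 9.2: (11.2,0) -> (20.4,0) [heading=0, draw]
  RT 180: heading 0 -> 180
  -- iteration 5/6 --
  RT 180: heading 180 -> 0
  FD 9.2: (20.4,0) -> (29.6,0) [heading=0, draw]
  RT 180: heading 0 -> 180
  -- iteration 6/6 --
  RT 180: heading 180 -> 0
  FD 9.2: (29.6,0) -> (38.8,0) [heading=0, draw]
  RT 180: heading 0 -> 180
]
FD 1.4: (38.8,0) -> (37.4,0) [heading=180, draw]
FD 13.8: (37.4,0) -> (23.6,0) [heading=180, draw]
FD 12.8: (23.6,0) -> (10.8,0) [heading=180, draw]
FD 12.2: (10.8,0) -> (-1.4,0) [heading=180, draw]
LT 270: heading 180 -> 90
PU: pen up
Final: pos=(-1.4,0), heading=90, 12 segment(s) drawn

Answer: 90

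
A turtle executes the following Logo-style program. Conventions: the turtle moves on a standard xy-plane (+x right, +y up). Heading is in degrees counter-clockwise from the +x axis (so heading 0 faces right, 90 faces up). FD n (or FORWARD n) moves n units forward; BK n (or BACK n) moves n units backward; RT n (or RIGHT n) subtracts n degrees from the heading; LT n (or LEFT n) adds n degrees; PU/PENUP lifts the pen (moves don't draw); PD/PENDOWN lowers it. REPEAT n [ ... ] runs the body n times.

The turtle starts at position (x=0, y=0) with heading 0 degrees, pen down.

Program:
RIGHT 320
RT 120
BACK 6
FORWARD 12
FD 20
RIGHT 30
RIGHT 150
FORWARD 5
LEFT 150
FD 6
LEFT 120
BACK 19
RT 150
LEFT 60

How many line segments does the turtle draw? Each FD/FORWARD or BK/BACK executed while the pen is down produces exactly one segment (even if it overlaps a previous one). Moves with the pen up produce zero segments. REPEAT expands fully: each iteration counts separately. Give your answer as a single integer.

Answer: 6

Derivation:
Executing turtle program step by step:
Start: pos=(0,0), heading=0, pen down
RT 320: heading 0 -> 40
RT 120: heading 40 -> 280
BK 6: (0,0) -> (-1.042,5.909) [heading=280, draw]
FD 12: (-1.042,5.909) -> (1.042,-5.909) [heading=280, draw]
FD 20: (1.042,-5.909) -> (4.515,-25.605) [heading=280, draw]
RT 30: heading 280 -> 250
RT 150: heading 250 -> 100
FD 5: (4.515,-25.605) -> (3.647,-20.681) [heading=100, draw]
LT 150: heading 100 -> 250
FD 6: (3.647,-20.681) -> (1.594,-26.319) [heading=250, draw]
LT 120: heading 250 -> 10
BK 19: (1.594,-26.319) -> (-17.117,-29.618) [heading=10, draw]
RT 150: heading 10 -> 220
LT 60: heading 220 -> 280
Final: pos=(-17.117,-29.618), heading=280, 6 segment(s) drawn
Segments drawn: 6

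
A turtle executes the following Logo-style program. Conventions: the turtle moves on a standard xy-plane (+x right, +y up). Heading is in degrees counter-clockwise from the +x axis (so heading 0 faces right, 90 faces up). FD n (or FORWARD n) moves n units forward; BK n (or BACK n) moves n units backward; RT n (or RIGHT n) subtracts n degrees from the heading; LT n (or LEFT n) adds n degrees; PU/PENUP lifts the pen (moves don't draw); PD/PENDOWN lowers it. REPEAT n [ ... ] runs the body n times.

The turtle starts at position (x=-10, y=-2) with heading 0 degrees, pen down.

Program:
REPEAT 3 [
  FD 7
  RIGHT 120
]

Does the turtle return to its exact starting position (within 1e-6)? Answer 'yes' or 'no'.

Answer: yes

Derivation:
Executing turtle program step by step:
Start: pos=(-10,-2), heading=0, pen down
REPEAT 3 [
  -- iteration 1/3 --
  FD 7: (-10,-2) -> (-3,-2) [heading=0, draw]
  RT 120: heading 0 -> 240
  -- iteration 2/3 --
  FD 7: (-3,-2) -> (-6.5,-8.062) [heading=240, draw]
  RT 120: heading 240 -> 120
  -- iteration 3/3 --
  FD 7: (-6.5,-8.062) -> (-10,-2) [heading=120, draw]
  RT 120: heading 120 -> 0
]
Final: pos=(-10,-2), heading=0, 3 segment(s) drawn

Start position: (-10, -2)
Final position: (-10, -2)
Distance = 0; < 1e-6 -> CLOSED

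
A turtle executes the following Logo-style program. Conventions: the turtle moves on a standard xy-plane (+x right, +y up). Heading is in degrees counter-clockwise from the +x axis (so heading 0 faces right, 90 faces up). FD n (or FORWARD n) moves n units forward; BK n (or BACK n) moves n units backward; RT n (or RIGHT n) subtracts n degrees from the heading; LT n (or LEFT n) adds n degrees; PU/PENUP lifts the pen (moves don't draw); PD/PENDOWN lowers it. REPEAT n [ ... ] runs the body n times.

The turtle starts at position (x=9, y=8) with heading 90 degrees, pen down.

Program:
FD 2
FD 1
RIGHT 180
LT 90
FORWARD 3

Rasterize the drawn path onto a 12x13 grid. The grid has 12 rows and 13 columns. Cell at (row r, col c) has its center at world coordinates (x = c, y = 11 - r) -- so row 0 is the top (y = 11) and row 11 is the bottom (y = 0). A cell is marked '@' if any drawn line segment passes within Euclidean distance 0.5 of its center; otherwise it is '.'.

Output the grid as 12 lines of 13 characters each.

Answer: .........@@@@
.........@...
.........@...
.........@...
.............
.............
.............
.............
.............
.............
.............
.............

Derivation:
Segment 0: (9,8) -> (9,10)
Segment 1: (9,10) -> (9,11)
Segment 2: (9,11) -> (12,11)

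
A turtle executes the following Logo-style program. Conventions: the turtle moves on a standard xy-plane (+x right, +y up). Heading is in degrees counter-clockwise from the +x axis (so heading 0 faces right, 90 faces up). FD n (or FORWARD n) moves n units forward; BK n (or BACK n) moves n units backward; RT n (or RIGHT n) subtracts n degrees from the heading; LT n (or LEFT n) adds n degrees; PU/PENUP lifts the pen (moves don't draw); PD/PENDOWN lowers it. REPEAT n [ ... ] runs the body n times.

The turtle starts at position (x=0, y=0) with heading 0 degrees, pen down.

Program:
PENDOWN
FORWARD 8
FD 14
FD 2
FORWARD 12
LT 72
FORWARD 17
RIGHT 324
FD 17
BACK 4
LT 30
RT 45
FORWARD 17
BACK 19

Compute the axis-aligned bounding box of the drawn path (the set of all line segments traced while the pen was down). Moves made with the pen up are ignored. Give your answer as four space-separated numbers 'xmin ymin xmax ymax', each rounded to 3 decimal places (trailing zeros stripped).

Executing turtle program step by step:
Start: pos=(0,0), heading=0, pen down
PD: pen down
FD 8: (0,0) -> (8,0) [heading=0, draw]
FD 14: (8,0) -> (22,0) [heading=0, draw]
FD 2: (22,0) -> (24,0) [heading=0, draw]
FD 12: (24,0) -> (36,0) [heading=0, draw]
LT 72: heading 0 -> 72
FD 17: (36,0) -> (41.253,16.168) [heading=72, draw]
RT 324: heading 72 -> 108
FD 17: (41.253,16.168) -> (36,32.336) [heading=108, draw]
BK 4: (36,32.336) -> (37.236,28.532) [heading=108, draw]
LT 30: heading 108 -> 138
RT 45: heading 138 -> 93
FD 17: (37.236,28.532) -> (36.346,45.508) [heading=93, draw]
BK 19: (36.346,45.508) -> (37.341,26.534) [heading=93, draw]
Final: pos=(37.341,26.534), heading=93, 9 segment(s) drawn

Segment endpoints: x in {0, 8, 22, 24, 36, 36.346, 37.236, 37.341, 41.253}, y in {0, 16.168, 26.534, 28.532, 32.336, 45.508}
xmin=0, ymin=0, xmax=41.253, ymax=45.508

Answer: 0 0 41.253 45.508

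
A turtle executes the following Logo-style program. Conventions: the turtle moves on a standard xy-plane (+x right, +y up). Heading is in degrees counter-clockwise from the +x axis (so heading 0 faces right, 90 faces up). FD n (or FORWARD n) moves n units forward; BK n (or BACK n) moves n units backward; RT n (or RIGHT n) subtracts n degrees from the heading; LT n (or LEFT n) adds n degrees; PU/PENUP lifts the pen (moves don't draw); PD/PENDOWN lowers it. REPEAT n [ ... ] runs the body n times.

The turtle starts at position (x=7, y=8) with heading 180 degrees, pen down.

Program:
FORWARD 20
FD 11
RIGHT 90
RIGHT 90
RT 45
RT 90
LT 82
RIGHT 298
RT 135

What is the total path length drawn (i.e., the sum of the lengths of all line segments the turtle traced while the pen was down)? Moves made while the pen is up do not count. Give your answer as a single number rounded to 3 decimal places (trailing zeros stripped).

Answer: 31

Derivation:
Executing turtle program step by step:
Start: pos=(7,8), heading=180, pen down
FD 20: (7,8) -> (-13,8) [heading=180, draw]
FD 11: (-13,8) -> (-24,8) [heading=180, draw]
RT 90: heading 180 -> 90
RT 90: heading 90 -> 0
RT 45: heading 0 -> 315
RT 90: heading 315 -> 225
LT 82: heading 225 -> 307
RT 298: heading 307 -> 9
RT 135: heading 9 -> 234
Final: pos=(-24,8), heading=234, 2 segment(s) drawn

Segment lengths:
  seg 1: (7,8) -> (-13,8), length = 20
  seg 2: (-13,8) -> (-24,8), length = 11
Total = 31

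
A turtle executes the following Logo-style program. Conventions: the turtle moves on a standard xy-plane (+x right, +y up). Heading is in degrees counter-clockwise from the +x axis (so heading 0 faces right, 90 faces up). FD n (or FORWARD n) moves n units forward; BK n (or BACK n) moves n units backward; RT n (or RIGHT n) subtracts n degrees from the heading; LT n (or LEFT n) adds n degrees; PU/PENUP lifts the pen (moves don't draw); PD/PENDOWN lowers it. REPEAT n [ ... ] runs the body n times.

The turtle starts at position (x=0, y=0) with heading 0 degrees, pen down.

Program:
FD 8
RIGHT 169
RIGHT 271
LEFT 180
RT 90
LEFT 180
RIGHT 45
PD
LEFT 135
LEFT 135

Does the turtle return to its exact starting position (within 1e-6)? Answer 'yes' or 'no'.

Executing turtle program step by step:
Start: pos=(0,0), heading=0, pen down
FD 8: (0,0) -> (8,0) [heading=0, draw]
RT 169: heading 0 -> 191
RT 271: heading 191 -> 280
LT 180: heading 280 -> 100
RT 90: heading 100 -> 10
LT 180: heading 10 -> 190
RT 45: heading 190 -> 145
PD: pen down
LT 135: heading 145 -> 280
LT 135: heading 280 -> 55
Final: pos=(8,0), heading=55, 1 segment(s) drawn

Start position: (0, 0)
Final position: (8, 0)
Distance = 8; >= 1e-6 -> NOT closed

Answer: no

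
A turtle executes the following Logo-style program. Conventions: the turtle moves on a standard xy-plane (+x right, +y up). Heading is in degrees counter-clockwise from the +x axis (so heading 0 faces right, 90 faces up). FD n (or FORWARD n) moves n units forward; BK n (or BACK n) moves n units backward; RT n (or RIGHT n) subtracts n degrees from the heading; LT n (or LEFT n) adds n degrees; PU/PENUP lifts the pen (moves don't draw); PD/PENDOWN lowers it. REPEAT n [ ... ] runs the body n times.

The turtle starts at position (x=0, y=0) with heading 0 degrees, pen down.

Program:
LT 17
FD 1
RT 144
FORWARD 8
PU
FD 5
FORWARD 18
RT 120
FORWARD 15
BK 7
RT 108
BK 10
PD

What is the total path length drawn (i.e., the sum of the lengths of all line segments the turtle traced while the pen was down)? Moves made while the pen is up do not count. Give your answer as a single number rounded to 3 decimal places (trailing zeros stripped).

Answer: 9

Derivation:
Executing turtle program step by step:
Start: pos=(0,0), heading=0, pen down
LT 17: heading 0 -> 17
FD 1: (0,0) -> (0.956,0.292) [heading=17, draw]
RT 144: heading 17 -> 233
FD 8: (0.956,0.292) -> (-3.858,-6.097) [heading=233, draw]
PU: pen up
FD 5: (-3.858,-6.097) -> (-6.867,-10.09) [heading=233, move]
FD 18: (-6.867,-10.09) -> (-17.7,-24.465) [heading=233, move]
RT 120: heading 233 -> 113
FD 15: (-17.7,-24.465) -> (-23.561,-10.658) [heading=113, move]
BK 7: (-23.561,-10.658) -> (-20.826,-17.101) [heading=113, move]
RT 108: heading 113 -> 5
BK 10: (-20.826,-17.101) -> (-30.788,-17.973) [heading=5, move]
PD: pen down
Final: pos=(-30.788,-17.973), heading=5, 2 segment(s) drawn

Segment lengths:
  seg 1: (0,0) -> (0.956,0.292), length = 1
  seg 2: (0.956,0.292) -> (-3.858,-6.097), length = 8
Total = 9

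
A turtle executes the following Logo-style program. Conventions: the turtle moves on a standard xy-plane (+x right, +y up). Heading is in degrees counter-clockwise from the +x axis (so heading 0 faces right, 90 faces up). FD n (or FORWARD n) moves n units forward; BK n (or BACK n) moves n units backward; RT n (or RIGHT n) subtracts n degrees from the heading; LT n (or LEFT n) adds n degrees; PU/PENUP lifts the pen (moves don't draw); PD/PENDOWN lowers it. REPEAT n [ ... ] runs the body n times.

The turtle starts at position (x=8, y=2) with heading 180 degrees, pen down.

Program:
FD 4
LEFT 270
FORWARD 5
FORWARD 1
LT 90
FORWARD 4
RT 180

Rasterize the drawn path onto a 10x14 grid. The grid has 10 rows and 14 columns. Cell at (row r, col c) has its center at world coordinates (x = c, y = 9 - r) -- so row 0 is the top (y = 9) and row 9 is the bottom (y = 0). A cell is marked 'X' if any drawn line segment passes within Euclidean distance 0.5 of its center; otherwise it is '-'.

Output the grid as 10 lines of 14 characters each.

Segment 0: (8,2) -> (4,2)
Segment 1: (4,2) -> (4,7)
Segment 2: (4,7) -> (4,8)
Segment 3: (4,8) -> (0,8)

Answer: --------------
XXXXX---------
----X---------
----X---------
----X---------
----X---------
----X---------
----XXXXX-----
--------------
--------------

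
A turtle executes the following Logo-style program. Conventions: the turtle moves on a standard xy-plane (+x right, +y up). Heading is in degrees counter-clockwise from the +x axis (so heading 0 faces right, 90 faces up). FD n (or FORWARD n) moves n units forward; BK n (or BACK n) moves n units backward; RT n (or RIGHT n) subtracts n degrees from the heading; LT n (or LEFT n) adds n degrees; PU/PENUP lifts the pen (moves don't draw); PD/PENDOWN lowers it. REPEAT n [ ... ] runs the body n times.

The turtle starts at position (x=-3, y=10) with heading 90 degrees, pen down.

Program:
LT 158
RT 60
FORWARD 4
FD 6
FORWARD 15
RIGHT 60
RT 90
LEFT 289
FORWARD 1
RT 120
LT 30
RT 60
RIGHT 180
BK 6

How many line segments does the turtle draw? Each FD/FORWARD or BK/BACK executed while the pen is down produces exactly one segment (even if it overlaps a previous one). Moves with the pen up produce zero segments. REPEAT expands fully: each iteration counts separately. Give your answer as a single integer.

Executing turtle program step by step:
Start: pos=(-3,10), heading=90, pen down
LT 158: heading 90 -> 248
RT 60: heading 248 -> 188
FD 4: (-3,10) -> (-6.961,9.443) [heading=188, draw]
FD 6: (-6.961,9.443) -> (-12.903,8.608) [heading=188, draw]
FD 15: (-12.903,8.608) -> (-27.757,6.521) [heading=188, draw]
RT 60: heading 188 -> 128
RT 90: heading 128 -> 38
LT 289: heading 38 -> 327
FD 1: (-27.757,6.521) -> (-26.918,5.976) [heading=327, draw]
RT 120: heading 327 -> 207
LT 30: heading 207 -> 237
RT 60: heading 237 -> 177
RT 180: heading 177 -> 357
BK 6: (-26.918,5.976) -> (-32.91,6.29) [heading=357, draw]
Final: pos=(-32.91,6.29), heading=357, 5 segment(s) drawn
Segments drawn: 5

Answer: 5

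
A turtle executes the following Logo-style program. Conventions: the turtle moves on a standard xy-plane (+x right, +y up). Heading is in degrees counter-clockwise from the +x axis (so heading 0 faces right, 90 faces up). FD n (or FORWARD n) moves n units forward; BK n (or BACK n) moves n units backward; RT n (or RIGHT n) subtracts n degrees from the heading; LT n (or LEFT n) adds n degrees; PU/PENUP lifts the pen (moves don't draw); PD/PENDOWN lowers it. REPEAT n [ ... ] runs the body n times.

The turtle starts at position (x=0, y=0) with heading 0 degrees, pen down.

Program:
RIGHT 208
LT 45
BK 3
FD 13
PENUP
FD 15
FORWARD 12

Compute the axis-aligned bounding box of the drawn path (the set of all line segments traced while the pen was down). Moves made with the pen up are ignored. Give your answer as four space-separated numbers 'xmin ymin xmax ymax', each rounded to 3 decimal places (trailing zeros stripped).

Executing turtle program step by step:
Start: pos=(0,0), heading=0, pen down
RT 208: heading 0 -> 152
LT 45: heading 152 -> 197
BK 3: (0,0) -> (2.869,0.877) [heading=197, draw]
FD 13: (2.869,0.877) -> (-9.563,-2.924) [heading=197, draw]
PU: pen up
FD 15: (-9.563,-2.924) -> (-23.908,-7.309) [heading=197, move]
FD 12: (-23.908,-7.309) -> (-35.383,-10.818) [heading=197, move]
Final: pos=(-35.383,-10.818), heading=197, 2 segment(s) drawn

Segment endpoints: x in {-9.563, 0, 2.869}, y in {-2.924, 0, 0.877}
xmin=-9.563, ymin=-2.924, xmax=2.869, ymax=0.877

Answer: -9.563 -2.924 2.869 0.877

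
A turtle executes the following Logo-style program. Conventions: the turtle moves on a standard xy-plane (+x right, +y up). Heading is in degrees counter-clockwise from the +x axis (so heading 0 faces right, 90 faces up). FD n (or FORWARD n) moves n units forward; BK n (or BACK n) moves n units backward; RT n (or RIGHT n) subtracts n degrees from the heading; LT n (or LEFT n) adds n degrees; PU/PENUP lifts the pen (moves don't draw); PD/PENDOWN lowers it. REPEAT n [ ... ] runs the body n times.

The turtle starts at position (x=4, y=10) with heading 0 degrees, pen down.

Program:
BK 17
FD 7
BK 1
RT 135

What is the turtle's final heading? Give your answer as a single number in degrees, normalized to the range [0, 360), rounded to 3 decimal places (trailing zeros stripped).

Answer: 225

Derivation:
Executing turtle program step by step:
Start: pos=(4,10), heading=0, pen down
BK 17: (4,10) -> (-13,10) [heading=0, draw]
FD 7: (-13,10) -> (-6,10) [heading=0, draw]
BK 1: (-6,10) -> (-7,10) [heading=0, draw]
RT 135: heading 0 -> 225
Final: pos=(-7,10), heading=225, 3 segment(s) drawn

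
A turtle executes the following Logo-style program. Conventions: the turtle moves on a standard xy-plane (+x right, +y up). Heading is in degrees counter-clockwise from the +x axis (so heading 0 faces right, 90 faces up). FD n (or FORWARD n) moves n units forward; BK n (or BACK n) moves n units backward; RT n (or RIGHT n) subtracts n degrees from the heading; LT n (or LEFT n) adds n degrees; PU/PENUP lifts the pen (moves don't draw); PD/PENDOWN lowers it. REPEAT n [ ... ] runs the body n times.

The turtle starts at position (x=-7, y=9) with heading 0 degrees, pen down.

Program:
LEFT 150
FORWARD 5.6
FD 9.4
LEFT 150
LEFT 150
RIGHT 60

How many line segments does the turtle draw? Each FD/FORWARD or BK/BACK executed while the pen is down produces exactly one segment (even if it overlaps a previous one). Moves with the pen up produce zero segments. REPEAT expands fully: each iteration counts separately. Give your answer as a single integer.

Answer: 2

Derivation:
Executing turtle program step by step:
Start: pos=(-7,9), heading=0, pen down
LT 150: heading 0 -> 150
FD 5.6: (-7,9) -> (-11.85,11.8) [heading=150, draw]
FD 9.4: (-11.85,11.8) -> (-19.99,16.5) [heading=150, draw]
LT 150: heading 150 -> 300
LT 150: heading 300 -> 90
RT 60: heading 90 -> 30
Final: pos=(-19.99,16.5), heading=30, 2 segment(s) drawn
Segments drawn: 2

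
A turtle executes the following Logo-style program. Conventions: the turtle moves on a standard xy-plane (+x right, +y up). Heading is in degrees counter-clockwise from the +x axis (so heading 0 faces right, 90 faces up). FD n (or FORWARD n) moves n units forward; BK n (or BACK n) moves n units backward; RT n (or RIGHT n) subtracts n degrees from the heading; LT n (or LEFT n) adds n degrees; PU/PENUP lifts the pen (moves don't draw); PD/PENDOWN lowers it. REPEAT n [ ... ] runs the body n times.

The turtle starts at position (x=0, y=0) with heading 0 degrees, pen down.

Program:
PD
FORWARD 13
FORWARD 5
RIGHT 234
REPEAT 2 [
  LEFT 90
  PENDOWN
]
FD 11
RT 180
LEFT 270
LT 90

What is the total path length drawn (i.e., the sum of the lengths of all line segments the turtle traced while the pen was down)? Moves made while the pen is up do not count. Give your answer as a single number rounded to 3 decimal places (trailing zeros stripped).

Executing turtle program step by step:
Start: pos=(0,0), heading=0, pen down
PD: pen down
FD 13: (0,0) -> (13,0) [heading=0, draw]
FD 5: (13,0) -> (18,0) [heading=0, draw]
RT 234: heading 0 -> 126
REPEAT 2 [
  -- iteration 1/2 --
  LT 90: heading 126 -> 216
  PD: pen down
  -- iteration 2/2 --
  LT 90: heading 216 -> 306
  PD: pen down
]
FD 11: (18,0) -> (24.466,-8.899) [heading=306, draw]
RT 180: heading 306 -> 126
LT 270: heading 126 -> 36
LT 90: heading 36 -> 126
Final: pos=(24.466,-8.899), heading=126, 3 segment(s) drawn

Segment lengths:
  seg 1: (0,0) -> (13,0), length = 13
  seg 2: (13,0) -> (18,0), length = 5
  seg 3: (18,0) -> (24.466,-8.899), length = 11
Total = 29

Answer: 29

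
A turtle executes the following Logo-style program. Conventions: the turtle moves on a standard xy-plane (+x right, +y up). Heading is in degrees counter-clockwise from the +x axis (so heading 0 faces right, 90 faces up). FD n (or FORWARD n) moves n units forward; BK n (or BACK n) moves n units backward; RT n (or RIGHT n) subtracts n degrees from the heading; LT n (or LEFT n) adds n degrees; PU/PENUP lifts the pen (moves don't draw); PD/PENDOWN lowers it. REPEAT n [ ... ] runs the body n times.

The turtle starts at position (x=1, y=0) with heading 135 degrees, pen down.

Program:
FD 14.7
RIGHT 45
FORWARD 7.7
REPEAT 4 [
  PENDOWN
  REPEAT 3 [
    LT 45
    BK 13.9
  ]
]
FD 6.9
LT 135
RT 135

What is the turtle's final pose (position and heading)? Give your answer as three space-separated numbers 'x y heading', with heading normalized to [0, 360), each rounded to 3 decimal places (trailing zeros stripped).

Answer: 24.163 25.094 270

Derivation:
Executing turtle program step by step:
Start: pos=(1,0), heading=135, pen down
FD 14.7: (1,0) -> (-9.394,10.394) [heading=135, draw]
RT 45: heading 135 -> 90
FD 7.7: (-9.394,10.394) -> (-9.394,18.094) [heading=90, draw]
REPEAT 4 [
  -- iteration 1/4 --
  PD: pen down
  REPEAT 3 [
    -- iteration 1/3 --
    LT 45: heading 90 -> 135
    BK 13.9: (-9.394,18.094) -> (0.434,8.266) [heading=135, draw]
    -- iteration 2/3 --
    LT 45: heading 135 -> 180
    BK 13.9: (0.434,8.266) -> (14.334,8.266) [heading=180, draw]
    -- iteration 3/3 --
    LT 45: heading 180 -> 225
    BK 13.9: (14.334,8.266) -> (24.163,18.094) [heading=225, draw]
  ]
  -- iteration 2/4 --
  PD: pen down
  REPEAT 3 [
    -- iteration 1/3 --
    LT 45: heading 225 -> 270
    BK 13.9: (24.163,18.094) -> (24.163,31.994) [heading=270, draw]
    -- iteration 2/3 --
    LT 45: heading 270 -> 315
    BK 13.9: (24.163,31.994) -> (14.334,41.823) [heading=315, draw]
    -- iteration 3/3 --
    LT 45: heading 315 -> 0
    BK 13.9: (14.334,41.823) -> (0.434,41.823) [heading=0, draw]
  ]
  -- iteration 3/4 --
  PD: pen down
  REPEAT 3 [
    -- iteration 1/3 --
    LT 45: heading 0 -> 45
    BK 13.9: (0.434,41.823) -> (-9.394,31.994) [heading=45, draw]
    -- iteration 2/3 --
    LT 45: heading 45 -> 90
    BK 13.9: (-9.394,31.994) -> (-9.394,18.094) [heading=90, draw]
    -- iteration 3/3 --
    LT 45: heading 90 -> 135
    BK 13.9: (-9.394,18.094) -> (0.434,8.266) [heading=135, draw]
  ]
  -- iteration 4/4 --
  PD: pen down
  REPEAT 3 [
    -- iteration 1/3 --
    LT 45: heading 135 -> 180
    BK 13.9: (0.434,8.266) -> (14.334,8.266) [heading=180, draw]
    -- iteration 2/3 --
    LT 45: heading 180 -> 225
    BK 13.9: (14.334,8.266) -> (24.163,18.094) [heading=225, draw]
    -- iteration 3/3 --
    LT 45: heading 225 -> 270
    BK 13.9: (24.163,18.094) -> (24.163,31.994) [heading=270, draw]
  ]
]
FD 6.9: (24.163,31.994) -> (24.163,25.094) [heading=270, draw]
LT 135: heading 270 -> 45
RT 135: heading 45 -> 270
Final: pos=(24.163,25.094), heading=270, 15 segment(s) drawn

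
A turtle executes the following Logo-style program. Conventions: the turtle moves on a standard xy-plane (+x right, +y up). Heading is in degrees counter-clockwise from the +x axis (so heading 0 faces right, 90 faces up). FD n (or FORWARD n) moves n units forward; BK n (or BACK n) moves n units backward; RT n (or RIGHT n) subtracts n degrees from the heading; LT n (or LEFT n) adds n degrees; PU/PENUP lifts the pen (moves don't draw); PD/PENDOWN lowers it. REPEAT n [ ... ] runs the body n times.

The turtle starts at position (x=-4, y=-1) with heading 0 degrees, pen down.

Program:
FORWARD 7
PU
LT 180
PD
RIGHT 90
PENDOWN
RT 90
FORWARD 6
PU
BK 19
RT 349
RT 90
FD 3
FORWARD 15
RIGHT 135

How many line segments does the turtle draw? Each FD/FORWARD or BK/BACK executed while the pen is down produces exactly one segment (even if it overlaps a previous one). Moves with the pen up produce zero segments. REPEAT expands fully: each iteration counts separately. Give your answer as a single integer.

Executing turtle program step by step:
Start: pos=(-4,-1), heading=0, pen down
FD 7: (-4,-1) -> (3,-1) [heading=0, draw]
PU: pen up
LT 180: heading 0 -> 180
PD: pen down
RT 90: heading 180 -> 90
PD: pen down
RT 90: heading 90 -> 0
FD 6: (3,-1) -> (9,-1) [heading=0, draw]
PU: pen up
BK 19: (9,-1) -> (-10,-1) [heading=0, move]
RT 349: heading 0 -> 11
RT 90: heading 11 -> 281
FD 3: (-10,-1) -> (-9.428,-3.945) [heading=281, move]
FD 15: (-9.428,-3.945) -> (-6.565,-18.669) [heading=281, move]
RT 135: heading 281 -> 146
Final: pos=(-6.565,-18.669), heading=146, 2 segment(s) drawn
Segments drawn: 2

Answer: 2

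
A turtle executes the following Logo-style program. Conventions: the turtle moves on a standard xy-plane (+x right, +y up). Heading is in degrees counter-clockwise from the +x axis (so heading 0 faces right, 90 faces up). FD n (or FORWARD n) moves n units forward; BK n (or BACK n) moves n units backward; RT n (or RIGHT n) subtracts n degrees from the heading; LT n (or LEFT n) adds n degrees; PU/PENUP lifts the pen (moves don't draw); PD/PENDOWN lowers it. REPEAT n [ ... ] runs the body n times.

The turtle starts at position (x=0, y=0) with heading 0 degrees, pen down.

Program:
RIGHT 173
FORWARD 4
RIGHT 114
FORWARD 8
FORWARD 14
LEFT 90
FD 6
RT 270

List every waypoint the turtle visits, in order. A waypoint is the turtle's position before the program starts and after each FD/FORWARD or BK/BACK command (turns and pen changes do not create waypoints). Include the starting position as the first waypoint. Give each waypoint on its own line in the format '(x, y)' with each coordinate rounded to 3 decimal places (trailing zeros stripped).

Executing turtle program step by step:
Start: pos=(0,0), heading=0, pen down
RT 173: heading 0 -> 187
FD 4: (0,0) -> (-3.97,-0.487) [heading=187, draw]
RT 114: heading 187 -> 73
FD 8: (-3.97,-0.487) -> (-1.631,7.163) [heading=73, draw]
FD 14: (-1.631,7.163) -> (2.462,20.551) [heading=73, draw]
LT 90: heading 73 -> 163
FD 6: (2.462,20.551) -> (-3.276,22.305) [heading=163, draw]
RT 270: heading 163 -> 253
Final: pos=(-3.276,22.305), heading=253, 4 segment(s) drawn
Waypoints (5 total):
(0, 0)
(-3.97, -0.487)
(-1.631, 7.163)
(2.462, 20.551)
(-3.276, 22.305)

Answer: (0, 0)
(-3.97, -0.487)
(-1.631, 7.163)
(2.462, 20.551)
(-3.276, 22.305)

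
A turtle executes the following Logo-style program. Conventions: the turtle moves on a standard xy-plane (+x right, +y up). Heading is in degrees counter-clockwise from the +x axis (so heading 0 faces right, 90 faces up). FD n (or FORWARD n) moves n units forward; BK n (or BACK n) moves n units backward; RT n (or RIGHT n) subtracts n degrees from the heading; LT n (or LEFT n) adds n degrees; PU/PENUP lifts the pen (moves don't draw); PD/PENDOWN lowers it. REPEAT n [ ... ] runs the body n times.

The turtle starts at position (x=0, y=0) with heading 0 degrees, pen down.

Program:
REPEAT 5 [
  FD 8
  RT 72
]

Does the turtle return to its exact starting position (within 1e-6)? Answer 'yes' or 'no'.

Answer: yes

Derivation:
Executing turtle program step by step:
Start: pos=(0,0), heading=0, pen down
REPEAT 5 [
  -- iteration 1/5 --
  FD 8: (0,0) -> (8,0) [heading=0, draw]
  RT 72: heading 0 -> 288
  -- iteration 2/5 --
  FD 8: (8,0) -> (10.472,-7.608) [heading=288, draw]
  RT 72: heading 288 -> 216
  -- iteration 3/5 --
  FD 8: (10.472,-7.608) -> (4,-12.311) [heading=216, draw]
  RT 72: heading 216 -> 144
  -- iteration 4/5 --
  FD 8: (4,-12.311) -> (-2.472,-7.608) [heading=144, draw]
  RT 72: heading 144 -> 72
  -- iteration 5/5 --
  FD 8: (-2.472,-7.608) -> (0,0) [heading=72, draw]
  RT 72: heading 72 -> 0
]
Final: pos=(0,0), heading=0, 5 segment(s) drawn

Start position: (0, 0)
Final position: (0, 0)
Distance = 0; < 1e-6 -> CLOSED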